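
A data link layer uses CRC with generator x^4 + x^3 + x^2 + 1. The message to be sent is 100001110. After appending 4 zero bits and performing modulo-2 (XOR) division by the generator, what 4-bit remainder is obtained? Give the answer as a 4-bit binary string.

1111

Append 4 zeros: 1000011100000. Divide by 11101 (XOR where the leading bit is 1):
  pos 0: 10000 XOR 11101 = 01101
  pos 1: 11011 XOR 11101 = 00110
  pos 3: 11011 XOR 11101 = 00110
  pos 5: 11000 XOR 11101 = 00101
  pos 7: 10100 XOR 11101 = 01001
  pos 8: 10010 XOR 11101 = 01111
Remainder (last 4 bits) = 1111. This is the CRC / FCS.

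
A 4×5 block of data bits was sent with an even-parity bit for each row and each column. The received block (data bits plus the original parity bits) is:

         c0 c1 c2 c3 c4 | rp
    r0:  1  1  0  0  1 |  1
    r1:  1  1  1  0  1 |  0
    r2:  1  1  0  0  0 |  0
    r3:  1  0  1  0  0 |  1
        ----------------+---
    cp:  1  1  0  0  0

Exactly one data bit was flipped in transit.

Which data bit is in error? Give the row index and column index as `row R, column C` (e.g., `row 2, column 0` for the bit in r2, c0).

row 3, column 0

Recompute each row's even parity and compare to rp:
  r0: data parity 1, sent rp 1 → ok
  r1: data parity 0, sent rp 0 → ok
  r2: data parity 0, sent rp 0 → ok
  r3: data parity 0, sent rp 1 → mismatch
Recompute each column's even parity and compare to cp:
  c0: data parity 0, sent cp 1 → mismatch
  c1: data parity 1, sent cp 1 → ok
  c2: data parity 0, sent cp 0 → ok
  c3: data parity 0, sent cp 0 → ok
  c4: data parity 0, sent cp 0 → ok
Exactly one row (r3) and one column (c0) fail → the flipped bit is at their intersection.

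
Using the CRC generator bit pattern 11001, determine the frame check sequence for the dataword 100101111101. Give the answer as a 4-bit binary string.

0010

Append 4 zeros: 1001011111010000. Divide by 11001 (XOR where the leading bit is 1):
  pos 0: 10010 XOR 11001 = 01011
  pos 1: 10111 XOR 11001 = 01110
  pos 2: 11101 XOR 11001 = 00100
  pos 4: 10011 XOR 11001 = 01010
  pos 5: 10101 XOR 11001 = 01100
  pos 6: 11000 XOR 11001 = 00001
  pos 10: 11000 XOR 11001 = 00001
Remainder (last 4 bits) = 0010. This is the CRC / FCS.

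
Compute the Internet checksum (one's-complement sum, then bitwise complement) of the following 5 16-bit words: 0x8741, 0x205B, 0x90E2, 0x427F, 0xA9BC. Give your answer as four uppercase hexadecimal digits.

One's-complement addition (fold any carry out of bit 15 back into bit 0):
  0x8741 + 0x205B = 0x0A79C
  0xA79C + 0x90E2 = 0x1387E → wrap carry → 0x387F
  0x387F + 0x427F = 0x07AFE
  0x7AFE + 0xA9BC = 0x124BA → wrap carry → 0x24BB
One's-complement sum = 0x24BB.
Checksum = ~0x24BB & 0xFFFF = 0xDB44.

DB44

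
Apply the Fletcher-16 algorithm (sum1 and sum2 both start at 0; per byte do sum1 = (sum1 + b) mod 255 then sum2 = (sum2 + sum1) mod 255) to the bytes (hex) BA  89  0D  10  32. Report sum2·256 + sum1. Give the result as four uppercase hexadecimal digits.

Running sums (mod 255):
  after byte 0 (BA): sum1=186, sum2=186
  after byte 1 (89): sum1=68, sum2=254
  after byte 2 (0D): sum1=81, sum2=80
  after byte 3 (10): sum1=97, sum2=177
  after byte 4 (32): sum1=147, sum2=69
Checksum = sum2·256 + sum1 = 69·256 + 147 = 17811 = 0x4593.

4593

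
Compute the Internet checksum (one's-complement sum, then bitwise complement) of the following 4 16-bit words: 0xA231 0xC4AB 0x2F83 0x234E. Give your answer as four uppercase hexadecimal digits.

4651

One's-complement addition (fold any carry out of bit 15 back into bit 0):
  0xA231 + 0xC4AB = 0x166DC → wrap carry → 0x66DD
  0x66DD + 0x2F83 = 0x09660
  0x9660 + 0x234E = 0x0B9AE
One's-complement sum = 0xB9AE.
Checksum = ~0xB9AE & 0xFFFF = 0x4651.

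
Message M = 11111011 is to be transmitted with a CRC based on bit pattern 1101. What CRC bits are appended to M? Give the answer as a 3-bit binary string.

110

Append 3 zeros: 11111011000. Divide by 1101 (XOR where the leading bit is 1):
  pos 0: 1111 XOR 1101 = 0010
  pos 2: 1010 XOR 1101 = 0111
  pos 3: 1111 XOR 1101 = 0010
  pos 5: 1010 XOR 1101 = 0111
  pos 6: 1110 XOR 1101 = 0011
Remainder (last 3 bits) = 110. This is the CRC / FCS.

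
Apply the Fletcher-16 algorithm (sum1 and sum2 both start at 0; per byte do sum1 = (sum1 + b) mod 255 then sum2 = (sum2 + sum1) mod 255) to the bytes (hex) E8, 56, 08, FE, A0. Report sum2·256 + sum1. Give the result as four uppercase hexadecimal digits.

9CE6

Running sums (mod 255):
  after byte 0 (E8): sum1=232, sum2=232
  after byte 1 (56): sum1=63, sum2=40
  after byte 2 (08): sum1=71, sum2=111
  after byte 3 (FE): sum1=70, sum2=181
  after byte 4 (A0): sum1=230, sum2=156
Checksum = sum2·256 + sum1 = 156·256 + 230 = 40166 = 0x9CE6.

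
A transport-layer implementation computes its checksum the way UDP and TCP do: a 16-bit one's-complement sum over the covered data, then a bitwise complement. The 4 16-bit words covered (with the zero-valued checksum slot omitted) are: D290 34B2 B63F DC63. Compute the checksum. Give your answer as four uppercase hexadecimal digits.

One's-complement addition (fold any carry out of bit 15 back into bit 0):
  0xD290 + 0x34B2 = 0x10742 → wrap carry → 0x0743
  0x0743 + 0xB63F = 0x0BD82
  0xBD82 + 0xDC63 = 0x199E5 → wrap carry → 0x99E6
One's-complement sum = 0x99E6.
Checksum = ~0x99E6 & 0xFFFF = 0x6619.

6619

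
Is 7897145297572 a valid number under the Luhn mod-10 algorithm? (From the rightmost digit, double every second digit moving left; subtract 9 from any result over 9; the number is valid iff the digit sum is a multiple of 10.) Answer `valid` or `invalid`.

From the right, keep odd positions and double even positions (subtract 9 from any doubled value over 9):
  doubled (positions 2,4,...): 5 5 4 8 5 7 → sum 34
  kept (positions 1,3,...): 2 5 9 5 1 9 7 → sum 38
Total = 72.
72 mod 10 = 2, so the number is invalid.

invalid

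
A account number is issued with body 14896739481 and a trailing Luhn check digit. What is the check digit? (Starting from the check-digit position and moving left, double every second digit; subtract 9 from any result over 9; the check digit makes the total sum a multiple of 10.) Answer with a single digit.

5

Partial digits right→left: 1 8 4 9 3 7 6 9 8 4 1
Double every second digit counting from the check-digit position (so the 1st, 3rd, 5th, ... of the partial from the right).
  doubled (with −9 where >9): 2 8 6 3 7 2 → sum 28
  kept as-is: 8 9 7 9 4 → sum 37
Total = 28 + 37 = 65.
Check digit = (10 − (65 mod 10)) mod 10 = 5.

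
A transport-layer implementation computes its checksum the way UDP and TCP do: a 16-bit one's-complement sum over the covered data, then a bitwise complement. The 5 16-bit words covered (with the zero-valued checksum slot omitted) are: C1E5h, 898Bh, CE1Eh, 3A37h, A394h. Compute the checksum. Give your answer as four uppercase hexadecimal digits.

One's-complement addition (fold any carry out of bit 15 back into bit 0):
  0xC1E5 + 0x898B = 0x14B70 → wrap carry → 0x4B71
  0x4B71 + 0xCE1E = 0x1198F → wrap carry → 0x1990
  0x1990 + 0x3A37 = 0x053C7
  0x53C7 + 0xA394 = 0x0F75B
One's-complement sum = 0xF75B.
Checksum = ~0xF75B & 0xFFFF = 0x08A4.

08A4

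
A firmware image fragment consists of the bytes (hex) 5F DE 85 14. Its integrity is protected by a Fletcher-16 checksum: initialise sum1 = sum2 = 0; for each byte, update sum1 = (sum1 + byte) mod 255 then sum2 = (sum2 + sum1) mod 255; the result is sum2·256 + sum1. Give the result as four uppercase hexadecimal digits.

Running sums (mod 255):
  after byte 0 (5F): sum1=95, sum2=95
  after byte 1 (DE): sum1=62, sum2=157
  after byte 2 (85): sum1=195, sum2=97
  after byte 3 (14): sum1=215, sum2=57
Checksum = sum2·256 + sum1 = 57·256 + 215 = 14807 = 0x39D7.

39D7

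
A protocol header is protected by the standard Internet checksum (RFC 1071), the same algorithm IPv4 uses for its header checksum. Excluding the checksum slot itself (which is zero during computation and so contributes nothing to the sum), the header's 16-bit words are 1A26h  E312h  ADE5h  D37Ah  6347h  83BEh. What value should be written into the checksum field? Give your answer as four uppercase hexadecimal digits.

One's-complement addition (fold any carry out of bit 15 back into bit 0):
  0x1A26 + 0xE312 = 0x0FD38
  0xFD38 + 0xADE5 = 0x1AB1D → wrap carry → 0xAB1E
  0xAB1E + 0xD37A = 0x17E98 → wrap carry → 0x7E99
  0x7E99 + 0x6347 = 0x0E1E0
  0xE1E0 + 0x83BE = 0x1659E → wrap carry → 0x659F
One's-complement sum = 0x659F.
Checksum = ~0x659F & 0xFFFF = 0x9A60.

9A60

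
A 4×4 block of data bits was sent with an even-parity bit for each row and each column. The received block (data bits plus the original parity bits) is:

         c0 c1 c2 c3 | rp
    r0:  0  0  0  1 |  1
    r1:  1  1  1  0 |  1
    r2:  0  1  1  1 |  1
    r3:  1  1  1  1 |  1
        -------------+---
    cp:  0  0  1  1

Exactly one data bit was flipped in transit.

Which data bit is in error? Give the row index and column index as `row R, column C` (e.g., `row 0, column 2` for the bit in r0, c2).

row 3, column 1

Recompute each row's even parity and compare to rp:
  r0: data parity 1, sent rp 1 → ok
  r1: data parity 1, sent rp 1 → ok
  r2: data parity 1, sent rp 1 → ok
  r3: data parity 0, sent rp 1 → mismatch
Recompute each column's even parity and compare to cp:
  c0: data parity 0, sent cp 0 → ok
  c1: data parity 1, sent cp 0 → mismatch
  c2: data parity 1, sent cp 1 → ok
  c3: data parity 1, sent cp 1 → ok
Exactly one row (r3) and one column (c1) fail → the flipped bit is at their intersection.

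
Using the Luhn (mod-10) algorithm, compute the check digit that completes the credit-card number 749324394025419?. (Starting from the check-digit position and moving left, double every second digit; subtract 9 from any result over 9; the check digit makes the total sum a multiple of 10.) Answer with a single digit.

Partial digits right→left: 9 1 4 5 2 0 4 9 3 4 2 3 9 4 7
Double every second digit counting from the check-digit position (so the 1st, 3rd, 5th, ... of the partial from the right).
  doubled (with −9 where >9): 9 8 4 8 6 4 9 5 → sum 53
  kept as-is: 1 5 0 9 4 3 4 → sum 26
Total = 53 + 26 = 79.
Check digit = (10 − (79 mod 10)) mod 10 = 1.

1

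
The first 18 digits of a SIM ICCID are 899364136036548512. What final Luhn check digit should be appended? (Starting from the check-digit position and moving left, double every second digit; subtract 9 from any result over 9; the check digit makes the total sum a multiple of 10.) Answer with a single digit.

Partial digits right→left: 2 1 5 8 4 5 6 3 0 6 3 1 4 6 3 9 9 8
Double every second digit counting from the check-digit position (so the 1st, 3rd, 5th, ... of the partial from the right).
  doubled (with −9 where >9): 4 1 8 3 0 6 8 6 9 → sum 45
  kept as-is: 1 8 5 3 6 1 6 9 8 → sum 47
Total = 45 + 47 = 92.
Check digit = (10 − (92 mod 10)) mod 10 = 8.

8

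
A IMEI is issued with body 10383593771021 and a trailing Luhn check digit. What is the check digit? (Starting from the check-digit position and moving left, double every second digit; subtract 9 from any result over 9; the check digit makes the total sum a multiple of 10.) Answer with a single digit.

Partial digits right→left: 1 2 0 1 7 7 3 9 5 3 8 3 0 1
Double every second digit counting from the check-digit position (so the 1st, 3rd, 5th, ... of the partial from the right).
  doubled (with −9 where >9): 2 0 5 6 1 7 0 → sum 21
  kept as-is: 2 1 7 9 3 3 1 → sum 26
Total = 21 + 26 = 47.
Check digit = (10 − (47 mod 10)) mod 10 = 3.

3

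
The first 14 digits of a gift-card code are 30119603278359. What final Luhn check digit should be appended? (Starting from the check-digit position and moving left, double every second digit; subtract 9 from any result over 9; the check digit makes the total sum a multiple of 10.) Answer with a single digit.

1

Partial digits right→left: 9 5 3 8 7 2 3 0 6 9 1 1 0 3
Double every second digit counting from the check-digit position (so the 1st, 3rd, 5th, ... of the partial from the right).
  doubled (with −9 where >9): 9 6 5 6 3 2 0 → sum 31
  kept as-is: 5 8 2 0 9 1 3 → sum 28
Total = 31 + 28 = 59.
Check digit = (10 − (59 mod 10)) mod 10 = 1.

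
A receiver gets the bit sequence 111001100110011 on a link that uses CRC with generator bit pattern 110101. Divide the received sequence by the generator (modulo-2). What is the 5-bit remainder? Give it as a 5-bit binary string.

00010

Modulo-2 division of 111001100110011 by 110101:
  pos 0: 111001 XOR 110101 = 001100
  pos 2: 110010 XOR 110101 = 000111
  pos 5: 111011 XOR 110101 = 001110
  pos 7: 111000 XOR 110101 = 001101
  pos 9: 110111 XOR 110101 = 000010
Remainder = 00010 (nonzero — an error is detected).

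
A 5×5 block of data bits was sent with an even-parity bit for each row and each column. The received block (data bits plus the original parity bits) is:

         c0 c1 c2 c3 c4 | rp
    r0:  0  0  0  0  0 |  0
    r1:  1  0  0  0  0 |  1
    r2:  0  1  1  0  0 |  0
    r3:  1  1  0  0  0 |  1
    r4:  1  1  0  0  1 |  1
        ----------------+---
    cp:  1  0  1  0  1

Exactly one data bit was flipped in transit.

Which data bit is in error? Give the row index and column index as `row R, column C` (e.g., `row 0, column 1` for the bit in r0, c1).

row 3, column 1

Recompute each row's even parity and compare to rp:
  r0: data parity 0, sent rp 0 → ok
  r1: data parity 1, sent rp 1 → ok
  r2: data parity 0, sent rp 0 → ok
  r3: data parity 0, sent rp 1 → mismatch
  r4: data parity 1, sent rp 1 → ok
Recompute each column's even parity and compare to cp:
  c0: data parity 1, sent cp 1 → ok
  c1: data parity 1, sent cp 0 → mismatch
  c2: data parity 1, sent cp 1 → ok
  c3: data parity 0, sent cp 0 → ok
  c4: data parity 1, sent cp 1 → ok
Exactly one row (r3) and one column (c1) fail → the flipped bit is at their intersection.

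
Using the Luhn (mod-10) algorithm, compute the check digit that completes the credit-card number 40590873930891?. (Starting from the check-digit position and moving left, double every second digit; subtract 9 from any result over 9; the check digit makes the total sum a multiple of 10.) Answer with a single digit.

9

Partial digits right→left: 1 9 8 0 3 9 3 7 8 0 9 5 0 4
Double every second digit counting from the check-digit position (so the 1st, 3rd, 5th, ... of the partial from the right).
  doubled (with −9 where >9): 2 7 6 6 7 9 0 → sum 37
  kept as-is: 9 0 9 7 0 5 4 → sum 34
Total = 37 + 34 = 71.
Check digit = (10 − (71 mod 10)) mod 10 = 9.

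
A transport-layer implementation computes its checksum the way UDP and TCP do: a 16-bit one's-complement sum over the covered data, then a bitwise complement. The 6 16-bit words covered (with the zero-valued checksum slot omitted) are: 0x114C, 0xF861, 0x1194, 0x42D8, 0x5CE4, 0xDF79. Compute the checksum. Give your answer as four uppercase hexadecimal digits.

One's-complement addition (fold any carry out of bit 15 back into bit 0):
  0x114C + 0xF861 = 0x109AD → wrap carry → 0x09AE
  0x09AE + 0x1194 = 0x01B42
  0x1B42 + 0x42D8 = 0x05E1A
  0x5E1A + 0x5CE4 = 0x0BAFE
  0xBAFE + 0xDF79 = 0x19A77 → wrap carry → 0x9A78
One's-complement sum = 0x9A78.
Checksum = ~0x9A78 & 0xFFFF = 0x6587.

6587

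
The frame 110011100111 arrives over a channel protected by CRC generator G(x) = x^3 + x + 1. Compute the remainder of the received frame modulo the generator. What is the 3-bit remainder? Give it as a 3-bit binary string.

001

Modulo-2 division of 110011100111 by 1011:
  pos 0: 1100 XOR 1011 = 0111
  pos 1: 1111 XOR 1011 = 0100
  pos 2: 1001 XOR 1011 = 0010
  pos 4: 1010 XOR 1011 = 0001
  pos 7: 1011 XOR 1011 = 0000
Remainder = 001 (nonzero — an error is detected).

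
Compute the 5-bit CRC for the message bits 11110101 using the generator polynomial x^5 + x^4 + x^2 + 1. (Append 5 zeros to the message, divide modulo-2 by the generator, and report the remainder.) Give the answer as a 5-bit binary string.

Append 5 zeros: 1111010100000. Divide by 110101 (XOR where the leading bit is 1):
  pos 0: 111101 XOR 110101 = 001000
  pos 2: 100001 XOR 110101 = 010100
  pos 3: 101000 XOR 110101 = 011101
  pos 4: 111010 XOR 110101 = 001111
  pos 6: 111100 XOR 110101 = 001001
Remainder (last 5 bits) = 10010. This is the CRC / FCS.

10010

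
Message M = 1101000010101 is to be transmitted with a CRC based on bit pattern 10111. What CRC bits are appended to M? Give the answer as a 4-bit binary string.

0011

Append 4 zeros: 11010000101010000. Divide by 10111 (XOR where the leading bit is 1):
  pos 0: 11010 XOR 10111 = 01101
  pos 1: 11010 XOR 10111 = 01101
  pos 2: 11010 XOR 10111 = 01101
  pos 3: 11010 XOR 10111 = 01101
  pos 4: 11011 XOR 10111 = 01100
  pos 5: 11000 XOR 10111 = 01111
  pos 6: 11111 XOR 10111 = 01000
  pos 7: 10000 XOR 10111 = 00111
  pos 9: 11110 XOR 10111 = 01001
  pos 10: 10010 XOR 10111 = 00101
  pos 12: 10100 XOR 10111 = 00011
Remainder (last 4 bits) = 0011. This is the CRC / FCS.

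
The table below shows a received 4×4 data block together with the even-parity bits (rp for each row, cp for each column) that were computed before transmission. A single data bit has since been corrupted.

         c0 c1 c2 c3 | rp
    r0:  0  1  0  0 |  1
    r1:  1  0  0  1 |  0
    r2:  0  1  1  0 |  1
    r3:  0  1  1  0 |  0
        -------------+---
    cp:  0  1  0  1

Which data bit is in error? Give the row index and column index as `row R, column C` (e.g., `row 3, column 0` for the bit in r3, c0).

Recompute each row's even parity and compare to rp:
  r0: data parity 1, sent rp 1 → ok
  r1: data parity 0, sent rp 0 → ok
  r2: data parity 0, sent rp 1 → mismatch
  r3: data parity 0, sent rp 0 → ok
Recompute each column's even parity and compare to cp:
  c0: data parity 1, sent cp 0 → mismatch
  c1: data parity 1, sent cp 1 → ok
  c2: data parity 0, sent cp 0 → ok
  c3: data parity 1, sent cp 1 → ok
Exactly one row (r2) and one column (c0) fail → the flipped bit is at their intersection.

row 2, column 0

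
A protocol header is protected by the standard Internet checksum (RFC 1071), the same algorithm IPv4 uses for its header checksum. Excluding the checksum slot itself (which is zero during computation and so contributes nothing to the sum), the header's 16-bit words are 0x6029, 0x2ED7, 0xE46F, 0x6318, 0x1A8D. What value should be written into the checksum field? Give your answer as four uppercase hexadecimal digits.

0EEA

One's-complement addition (fold any carry out of bit 15 back into bit 0):
  0x6029 + 0x2ED7 = 0x08F00
  0x8F00 + 0xE46F = 0x1736F → wrap carry → 0x7370
  0x7370 + 0x6318 = 0x0D688
  0xD688 + 0x1A8D = 0x0F115
One's-complement sum = 0xF115.
Checksum = ~0xF115 & 0xFFFF = 0x0EEA.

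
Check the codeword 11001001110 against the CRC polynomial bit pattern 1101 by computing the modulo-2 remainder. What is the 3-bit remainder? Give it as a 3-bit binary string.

Modulo-2 division of 11001001110 by 1101:
  pos 0: 1100 XOR 1101 = 0001
  pos 3: 1100 XOR 1101 = 0001
  pos 6: 1111 XOR 1101 = 0010
Remainder = 100 (nonzero — an error is detected).

100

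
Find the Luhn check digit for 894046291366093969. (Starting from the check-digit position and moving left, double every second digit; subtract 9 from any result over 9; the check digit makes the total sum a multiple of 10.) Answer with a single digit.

9

Partial digits right→left: 9 6 9 3 9 0 6 6 3 1 9 2 6 4 0 4 9 8
Double every second digit counting from the check-digit position (so the 1st, 3rd, 5th, ... of the partial from the right).
  doubled (with −9 where >9): 9 9 9 3 6 9 3 0 9 → sum 57
  kept as-is: 6 3 0 6 1 2 4 4 8 → sum 34
Total = 57 + 34 = 91.
Check digit = (10 − (91 mod 10)) mod 10 = 9.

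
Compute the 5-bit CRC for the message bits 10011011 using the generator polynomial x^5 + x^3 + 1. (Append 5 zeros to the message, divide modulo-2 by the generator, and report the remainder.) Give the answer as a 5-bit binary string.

00010

Append 5 zeros: 1001101100000. Divide by 101001 (XOR where the leading bit is 1):
  pos 0: 100110 XOR 101001 = 001111
  pos 2: 111111 XOR 101001 = 010110
  pos 3: 101100 XOR 101001 = 000101
  pos 6: 101000 XOR 101001 = 000001
Remainder (last 5 bits) = 00010. This is the CRC / FCS.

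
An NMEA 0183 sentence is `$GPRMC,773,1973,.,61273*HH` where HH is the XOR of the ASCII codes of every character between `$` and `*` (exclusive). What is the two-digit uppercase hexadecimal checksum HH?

6B

XOR the ASCII codes of the payload characters:
  'G' = 0x47 → acc = 0x47
  'P' = 0x50 → acc = 0x17
  'R' = 0x52 → acc = 0x45
  'M' = 0x4D → acc = 0x08
  'C' = 0x43 → acc = 0x4B
  ',' = 0x2C → acc = 0x67
  '7' = 0x37 → acc = 0x50
  '7' = 0x37 → acc = 0x67
  '3' = 0x33 → acc = 0x54
  ',' = 0x2C → acc = 0x78
  '1' = 0x31 → acc = 0x49
  '9' = 0x39 → acc = 0x70
  '7' = 0x37 → acc = 0x47
  '3' = 0x33 → acc = 0x74
  ',' = 0x2C → acc = 0x58
  '.' = 0x2E → acc = 0x76
  ',' = 0x2C → acc = 0x5A
  '6' = 0x36 → acc = 0x6C
  '1' = 0x31 → acc = 0x5D
  '2' = 0x32 → acc = 0x6F
  '7' = 0x37 → acc = 0x58
  '3' = 0x33 → acc = 0x6B
Checksum = 0x6B.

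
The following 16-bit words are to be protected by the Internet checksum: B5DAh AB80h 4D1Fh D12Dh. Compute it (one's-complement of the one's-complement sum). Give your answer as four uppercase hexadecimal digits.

One's-complement addition (fold any carry out of bit 15 back into bit 0):
  0xB5DA + 0xAB80 = 0x1615A → wrap carry → 0x615B
  0x615B + 0x4D1F = 0x0AE7A
  0xAE7A + 0xD12D = 0x17FA7 → wrap carry → 0x7FA8
One's-complement sum = 0x7FA8.
Checksum = ~0x7FA8 & 0xFFFF = 0x8057.

8057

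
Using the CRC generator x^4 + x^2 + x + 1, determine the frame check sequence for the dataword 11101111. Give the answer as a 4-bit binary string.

1000

Append 4 zeros: 111011110000. Divide by 10111 (XOR where the leading bit is 1):
  pos 0: 11101 XOR 10111 = 01010
  pos 1: 10101 XOR 10111 = 00010
  pos 4: 10110 XOR 10111 = 00001
Remainder (last 4 bits) = 1000. This is the CRC / FCS.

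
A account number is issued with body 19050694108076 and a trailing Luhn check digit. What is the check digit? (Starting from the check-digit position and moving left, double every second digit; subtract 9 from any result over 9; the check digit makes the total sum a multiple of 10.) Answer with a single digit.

Partial digits right→left: 6 7 0 8 0 1 4 9 6 0 5 0 9 1
Double every second digit counting from the check-digit position (so the 1st, 3rd, 5th, ... of the partial from the right).
  doubled (with −9 where >9): 3 0 0 8 3 1 9 → sum 24
  kept as-is: 7 8 1 9 0 0 1 → sum 26
Total = 24 + 26 = 50.
Check digit = (10 − (50 mod 10)) mod 10 = 0.

0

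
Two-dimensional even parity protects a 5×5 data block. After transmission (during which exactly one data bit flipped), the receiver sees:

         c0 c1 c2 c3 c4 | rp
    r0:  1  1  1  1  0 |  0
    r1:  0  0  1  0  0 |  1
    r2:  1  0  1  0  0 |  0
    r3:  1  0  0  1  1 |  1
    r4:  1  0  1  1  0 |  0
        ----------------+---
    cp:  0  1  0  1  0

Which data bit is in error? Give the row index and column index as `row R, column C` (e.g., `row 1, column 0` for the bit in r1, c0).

row 4, column 4

Recompute each row's even parity and compare to rp:
  r0: data parity 0, sent rp 0 → ok
  r1: data parity 1, sent rp 1 → ok
  r2: data parity 0, sent rp 0 → ok
  r3: data parity 1, sent rp 1 → ok
  r4: data parity 1, sent rp 0 → mismatch
Recompute each column's even parity and compare to cp:
  c0: data parity 0, sent cp 0 → ok
  c1: data parity 1, sent cp 1 → ok
  c2: data parity 0, sent cp 0 → ok
  c3: data parity 1, sent cp 1 → ok
  c4: data parity 1, sent cp 0 → mismatch
Exactly one row (r4) and one column (c4) fail → the flipped bit is at their intersection.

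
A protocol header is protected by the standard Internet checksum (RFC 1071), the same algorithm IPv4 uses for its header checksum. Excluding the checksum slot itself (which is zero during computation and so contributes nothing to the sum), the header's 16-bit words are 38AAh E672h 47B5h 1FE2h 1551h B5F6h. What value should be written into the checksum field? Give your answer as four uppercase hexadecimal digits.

AE03

One's-complement addition (fold any carry out of bit 15 back into bit 0):
  0x38AA + 0xE672 = 0x11F1C → wrap carry → 0x1F1D
  0x1F1D + 0x47B5 = 0x066D2
  0x66D2 + 0x1FE2 = 0x086B4
  0x86B4 + 0x1551 = 0x09C05
  0x9C05 + 0xB5F6 = 0x151FB → wrap carry → 0x51FC
One's-complement sum = 0x51FC.
Checksum = ~0x51FC & 0xFFFF = 0xAE03.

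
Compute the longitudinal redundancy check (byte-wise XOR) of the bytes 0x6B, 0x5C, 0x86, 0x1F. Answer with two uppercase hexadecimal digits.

XOR the bytes together:
  start with 0x6B
  0x6B ⊕ 0x5C = 0x37
  0x37 ⊕ 0x86 = 0xB1
  0xB1 ⊕ 0x1F = 0xAE

AE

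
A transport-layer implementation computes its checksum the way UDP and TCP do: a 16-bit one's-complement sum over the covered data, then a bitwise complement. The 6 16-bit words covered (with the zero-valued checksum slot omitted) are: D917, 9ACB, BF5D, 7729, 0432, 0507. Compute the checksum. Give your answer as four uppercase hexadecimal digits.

One's-complement addition (fold any carry out of bit 15 back into bit 0):
  0xD917 + 0x9ACB = 0x173E2 → wrap carry → 0x73E3
  0x73E3 + 0xBF5D = 0x13340 → wrap carry → 0x3341
  0x3341 + 0x7729 = 0x0AA6A
  0xAA6A + 0x0432 = 0x0AE9C
  0xAE9C + 0x0507 = 0x0B3A3
One's-complement sum = 0xB3A3.
Checksum = ~0xB3A3 & 0xFFFF = 0x4C5C.

4C5C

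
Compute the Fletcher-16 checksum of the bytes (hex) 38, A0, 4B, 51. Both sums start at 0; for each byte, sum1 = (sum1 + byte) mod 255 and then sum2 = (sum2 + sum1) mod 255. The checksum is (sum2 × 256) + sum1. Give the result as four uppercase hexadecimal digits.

AA75

Running sums (mod 255):
  after byte 0 (38): sum1=56, sum2=56
  after byte 1 (A0): sum1=216, sum2=17
  after byte 2 (4B): sum1=36, sum2=53
  after byte 3 (51): sum1=117, sum2=170
Checksum = sum2·256 + sum1 = 170·256 + 117 = 43637 = 0xAA75.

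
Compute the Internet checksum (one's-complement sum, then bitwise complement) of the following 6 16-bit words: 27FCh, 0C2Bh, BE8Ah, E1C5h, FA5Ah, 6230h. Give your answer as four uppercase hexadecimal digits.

One's-complement addition (fold any carry out of bit 15 back into bit 0):
  0x27FC + 0x0C2B = 0x03427
  0x3427 + 0xBE8A = 0x0F2B1
  0xF2B1 + 0xE1C5 = 0x1D476 → wrap carry → 0xD477
  0xD477 + 0xFA5A = 0x1CED1 → wrap carry → 0xCED2
  0xCED2 + 0x6230 = 0x13102 → wrap carry → 0x3103
One's-complement sum = 0x3103.
Checksum = ~0x3103 & 0xFFFF = 0xCEFC.

CEFC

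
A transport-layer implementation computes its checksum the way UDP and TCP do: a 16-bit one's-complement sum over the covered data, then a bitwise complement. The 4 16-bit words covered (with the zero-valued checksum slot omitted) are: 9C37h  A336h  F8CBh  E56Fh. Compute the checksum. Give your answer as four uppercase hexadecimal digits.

E255

One's-complement addition (fold any carry out of bit 15 back into bit 0):
  0x9C37 + 0xA336 = 0x13F6D → wrap carry → 0x3F6E
  0x3F6E + 0xF8CB = 0x13839 → wrap carry → 0x383A
  0x383A + 0xE56F = 0x11DA9 → wrap carry → 0x1DAA
One's-complement sum = 0x1DAA.
Checksum = ~0x1DAA & 0xFFFF = 0xE255.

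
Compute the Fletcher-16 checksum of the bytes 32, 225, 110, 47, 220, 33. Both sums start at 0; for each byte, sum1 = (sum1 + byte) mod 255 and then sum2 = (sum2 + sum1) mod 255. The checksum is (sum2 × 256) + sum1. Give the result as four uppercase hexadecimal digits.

Running sums (mod 255):
  after byte 0 (32): sum1=32, sum2=32
  after byte 1 (225): sum1=2, sum2=34
  after byte 2 (110): sum1=112, sum2=146
  after byte 3 (47): sum1=159, sum2=50
  after byte 4 (220): sum1=124, sum2=174
  after byte 5 (33): sum1=157, sum2=76
Checksum = sum2·256 + sum1 = 76·256 + 157 = 19613 = 0x4C9D.

4C9D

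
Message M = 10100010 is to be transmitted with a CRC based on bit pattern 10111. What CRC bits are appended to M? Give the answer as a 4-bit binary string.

1101

Append 4 zeros: 101000100000. Divide by 10111 (XOR where the leading bit is 1):
  pos 0: 10100 XOR 10111 = 00011
  pos 3: 11010 XOR 10111 = 01101
  pos 4: 11010 XOR 10111 = 01101
  pos 5: 11010 XOR 10111 = 01101
  pos 6: 11010 XOR 10111 = 01101
  pos 7: 11010 XOR 10111 = 01101
Remainder (last 4 bits) = 1101. This is the CRC / FCS.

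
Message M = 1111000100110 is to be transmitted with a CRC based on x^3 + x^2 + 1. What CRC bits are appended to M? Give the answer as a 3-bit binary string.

Append 3 zeros: 1111000100110000. Divide by 1101 (XOR where the leading bit is 1):
  pos 0: 1111 XOR 1101 = 0010
  pos 2: 1000 XOR 1101 = 0101
  pos 3: 1010 XOR 1101 = 0111
  pos 4: 1111 XOR 1101 = 0010
  pos 6: 1000 XOR 1101 = 0101
  pos 7: 1011 XOR 1101 = 0110
  pos 8: 1101 XOR 1101 = 0000
Remainder (last 3 bits) = 000. This is the CRC / FCS.

000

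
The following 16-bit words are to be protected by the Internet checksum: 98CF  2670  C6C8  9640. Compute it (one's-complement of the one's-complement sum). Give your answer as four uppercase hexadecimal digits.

E3B6

One's-complement addition (fold any carry out of bit 15 back into bit 0):
  0x98CF + 0x2670 = 0x0BF3F
  0xBF3F + 0xC6C8 = 0x18607 → wrap carry → 0x8608
  0x8608 + 0x9640 = 0x11C48 → wrap carry → 0x1C49
One's-complement sum = 0x1C49.
Checksum = ~0x1C49 & 0xFFFF = 0xE3B6.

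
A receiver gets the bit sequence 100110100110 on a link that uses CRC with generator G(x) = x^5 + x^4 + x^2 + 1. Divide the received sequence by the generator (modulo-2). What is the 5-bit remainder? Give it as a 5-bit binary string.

00000

Modulo-2 division of 100110100110 by 110101:
  pos 0: 100110 XOR 110101 = 010011
  pos 1: 100111 XOR 110101 = 010010
  pos 2: 100100 XOR 110101 = 010001
  pos 3: 100010 XOR 110101 = 010111
  pos 4: 101111 XOR 110101 = 011010
  pos 5: 110101 XOR 110101 = 000000
Remainder = 00000 (zero — the frame passes the CRC check).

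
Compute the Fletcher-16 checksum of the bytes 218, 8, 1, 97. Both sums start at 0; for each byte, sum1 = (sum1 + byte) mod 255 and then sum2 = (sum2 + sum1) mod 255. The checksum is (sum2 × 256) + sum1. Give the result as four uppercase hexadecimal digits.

E645

Running sums (mod 255):
  after byte 0 (218): sum1=218, sum2=218
  after byte 1 (8): sum1=226, sum2=189
  after byte 2 (1): sum1=227, sum2=161
  after byte 3 (97): sum1=69, sum2=230
Checksum = sum2·256 + sum1 = 230·256 + 69 = 58949 = 0xE645.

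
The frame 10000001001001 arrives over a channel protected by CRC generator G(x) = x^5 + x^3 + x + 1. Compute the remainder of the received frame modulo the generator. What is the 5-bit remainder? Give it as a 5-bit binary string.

00000

Modulo-2 division of 10000001001001 by 101011:
  pos 0: 100000 XOR 101011 = 001011
  pos 2: 101101 XOR 101011 = 000110
  pos 5: 110001 XOR 101011 = 011010
  pos 6: 110100 XOR 101011 = 011111
  pos 7: 111110 XOR 101011 = 010101
  pos 8: 101011 XOR 101011 = 000000
Remainder = 00000 (zero — the frame passes the CRC check).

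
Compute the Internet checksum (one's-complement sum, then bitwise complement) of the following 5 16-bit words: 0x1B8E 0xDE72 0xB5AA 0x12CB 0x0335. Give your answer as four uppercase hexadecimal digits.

3A54

One's-complement addition (fold any carry out of bit 15 back into bit 0):
  0x1B8E + 0xDE72 = 0x0FA00
  0xFA00 + 0xB5AA = 0x1AFAA → wrap carry → 0xAFAB
  0xAFAB + 0x12CB = 0x0C276
  0xC276 + 0x0335 = 0x0C5AB
One's-complement sum = 0xC5AB.
Checksum = ~0xC5AB & 0xFFFF = 0x3A54.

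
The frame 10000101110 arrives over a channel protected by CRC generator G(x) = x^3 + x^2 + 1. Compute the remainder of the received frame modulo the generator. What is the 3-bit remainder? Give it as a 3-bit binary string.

Modulo-2 division of 10000101110 by 1101:
  pos 0: 1000 XOR 1101 = 0101
  pos 1: 1010 XOR 1101 = 0111
  pos 2: 1111 XOR 1101 = 0010
  pos 4: 1001 XOR 1101 = 0100
  pos 5: 1001 XOR 1101 = 0100
  pos 6: 1001 XOR 1101 = 0100
  pos 7: 1000 XOR 1101 = 0101
Remainder = 101 (nonzero — an error is detected).

101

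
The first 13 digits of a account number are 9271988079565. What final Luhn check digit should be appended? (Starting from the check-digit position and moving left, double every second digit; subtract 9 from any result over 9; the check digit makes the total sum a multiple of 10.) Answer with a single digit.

7

Partial digits right→left: 5 6 5 9 7 0 8 8 9 1 7 2 9
Double every second digit counting from the check-digit position (so the 1st, 3rd, 5th, ... of the partial from the right).
  doubled (with −9 where >9): 1 1 5 7 9 5 9 → sum 37
  kept as-is: 6 9 0 8 1 2 → sum 26
Total = 37 + 26 = 63.
Check digit = (10 − (63 mod 10)) mod 10 = 7.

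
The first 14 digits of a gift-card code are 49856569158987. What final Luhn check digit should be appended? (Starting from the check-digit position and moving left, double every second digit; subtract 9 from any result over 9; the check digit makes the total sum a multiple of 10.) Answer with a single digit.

4

Partial digits right→left: 7 8 9 8 5 1 9 6 5 6 5 8 9 4
Double every second digit counting from the check-digit position (so the 1st, 3rd, 5th, ... of the partial from the right).
  doubled (with −9 where >9): 5 9 1 9 1 1 9 → sum 35
  kept as-is: 8 8 1 6 6 8 4 → sum 41
Total = 35 + 41 = 76.
Check digit = (10 − (76 mod 10)) mod 10 = 4.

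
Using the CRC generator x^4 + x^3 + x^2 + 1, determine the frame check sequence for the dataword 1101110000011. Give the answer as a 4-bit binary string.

1000

Append 4 zeros: 11011100000110000. Divide by 11101 (XOR where the leading bit is 1):
  pos 0: 11011 XOR 11101 = 00110
  pos 2: 11010 XOR 11101 = 00111
  pos 4: 11100 XOR 11101 = 00001
  pos 8: 10011 XOR 11101 = 01110
  pos 9: 11100 XOR 11101 = 00001
Remainder (last 4 bits) = 1000. This is the CRC / FCS.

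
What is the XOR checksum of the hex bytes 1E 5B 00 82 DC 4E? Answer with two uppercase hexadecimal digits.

55

XOR the bytes together:
  start with 0x1E
  0x1E ⊕ 0x5B = 0x45
  0x45 ⊕ 0x00 = 0x45
  0x45 ⊕ 0x82 = 0xC7
  0xC7 ⊕ 0xDC = 0x1B
  0x1B ⊕ 0x4E = 0x55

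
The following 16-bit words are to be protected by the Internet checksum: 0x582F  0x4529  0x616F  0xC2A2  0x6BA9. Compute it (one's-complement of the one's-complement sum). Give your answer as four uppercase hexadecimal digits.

One's-complement addition (fold any carry out of bit 15 back into bit 0):
  0x582F + 0x4529 = 0x09D58
  0x9D58 + 0x616F = 0x0FEC7
  0xFEC7 + 0xC2A2 = 0x1C169 → wrap carry → 0xC16A
  0xC16A + 0x6BA9 = 0x12D13 → wrap carry → 0x2D14
One's-complement sum = 0x2D14.
Checksum = ~0x2D14 & 0xFFFF = 0xD2EB.

D2EB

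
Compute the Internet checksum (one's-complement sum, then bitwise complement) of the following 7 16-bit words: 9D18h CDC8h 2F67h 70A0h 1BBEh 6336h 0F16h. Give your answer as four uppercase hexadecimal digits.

One's-complement addition (fold any carry out of bit 15 back into bit 0):
  0x9D18 + 0xCDC8 = 0x16AE0 → wrap carry → 0x6AE1
  0x6AE1 + 0x2F67 = 0x09A48
  0x9A48 + 0x70A0 = 0x10AE8 → wrap carry → 0x0AE9
  0x0AE9 + 0x1BBE = 0x026A7
  0x26A7 + 0x6336 = 0x089DD
  0x89DD + 0x0F16 = 0x098F3
One's-complement sum = 0x98F3.
Checksum = ~0x98F3 & 0xFFFF = 0x670C.

670C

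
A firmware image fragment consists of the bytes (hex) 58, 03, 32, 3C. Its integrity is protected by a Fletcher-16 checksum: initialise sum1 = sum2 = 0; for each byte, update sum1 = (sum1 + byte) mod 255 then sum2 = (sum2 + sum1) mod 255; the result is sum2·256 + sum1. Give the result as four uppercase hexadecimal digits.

Running sums (mod 255):
  after byte 0 (58): sum1=88, sum2=88
  after byte 1 (03): sum1=91, sum2=179
  after byte 2 (32): sum1=141, sum2=65
  after byte 3 (3C): sum1=201, sum2=11
Checksum = sum2·256 + sum1 = 11·256 + 201 = 3017 = 0x0BC9.

0BC9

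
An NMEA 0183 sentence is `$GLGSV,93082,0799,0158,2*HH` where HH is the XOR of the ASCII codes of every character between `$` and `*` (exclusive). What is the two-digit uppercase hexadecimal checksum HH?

40

XOR the ASCII codes of the payload characters:
  'G' = 0x47 → acc = 0x47
  'L' = 0x4C → acc = 0x0B
  'G' = 0x47 → acc = 0x4C
  'S' = 0x53 → acc = 0x1F
  'V' = 0x56 → acc = 0x49
  ',' = 0x2C → acc = 0x65
  '9' = 0x39 → acc = 0x5C
  '3' = 0x33 → acc = 0x6F
  '0' = 0x30 → acc = 0x5F
  '8' = 0x38 → acc = 0x67
  '2' = 0x32 → acc = 0x55
  ',' = 0x2C → acc = 0x79
  '0' = 0x30 → acc = 0x49
  '7' = 0x37 → acc = 0x7E
  '9' = 0x39 → acc = 0x47
  '9' = 0x39 → acc = 0x7E
  ',' = 0x2C → acc = 0x52
  '0' = 0x30 → acc = 0x62
  '1' = 0x31 → acc = 0x53
  '5' = 0x35 → acc = 0x66
  '8' = 0x38 → acc = 0x5E
  ',' = 0x2C → acc = 0x72
  '2' = 0x32 → acc = 0x40
Checksum = 0x40.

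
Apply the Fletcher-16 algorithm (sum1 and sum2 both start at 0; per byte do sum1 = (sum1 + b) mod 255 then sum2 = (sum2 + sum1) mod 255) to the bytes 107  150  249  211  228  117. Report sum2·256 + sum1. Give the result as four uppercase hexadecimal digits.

Running sums (mod 255):
  after byte 0 (107): sum1=107, sum2=107
  after byte 1 (150): sum1=2, sum2=109
  after byte 2 (249): sum1=251, sum2=105
  after byte 3 (211): sum1=207, sum2=57
  after byte 4 (228): sum1=180, sum2=237
  after byte 5 (117): sum1=42, sum2=24
Checksum = sum2·256 + sum1 = 24·256 + 42 = 6186 = 0x182A.

182A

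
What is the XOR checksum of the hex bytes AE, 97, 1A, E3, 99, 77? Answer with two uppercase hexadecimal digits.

XOR the bytes together:
  start with 0xAE
  0xAE ⊕ 0x97 = 0x39
  0x39 ⊕ 0x1A = 0x23
  0x23 ⊕ 0xE3 = 0xC0
  0xC0 ⊕ 0x99 = 0x59
  0x59 ⊕ 0x77 = 0x2E

2E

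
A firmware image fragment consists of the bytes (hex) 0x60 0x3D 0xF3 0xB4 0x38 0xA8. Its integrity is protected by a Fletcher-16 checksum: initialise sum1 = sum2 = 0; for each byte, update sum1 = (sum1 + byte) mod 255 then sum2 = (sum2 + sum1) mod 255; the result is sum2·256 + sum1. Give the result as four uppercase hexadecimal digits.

Running sums (mod 255):
  after byte 0 (0x60): sum1=96, sum2=96
  after byte 1 (0x3D): sum1=157, sum2=253
  after byte 2 (0xF3): sum1=145, sum2=143
  after byte 3 (0xB4): sum1=70, sum2=213
  after byte 4 (0x38): sum1=126, sum2=84
  after byte 5 (0xA8): sum1=39, sum2=123
Checksum = sum2·256 + sum1 = 123·256 + 39 = 31527 = 0x7B27.

7B27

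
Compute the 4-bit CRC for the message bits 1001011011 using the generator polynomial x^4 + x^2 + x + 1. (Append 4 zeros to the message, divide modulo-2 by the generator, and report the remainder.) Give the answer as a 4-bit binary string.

Append 4 zeros: 10010110110000. Divide by 10111 (XOR where the leading bit is 1):
  pos 0: 10010 XOR 10111 = 00101
  pos 2: 10111 XOR 10111 = 00000
  pos 8: 11000 XOR 10111 = 01111
  pos 9: 11110 XOR 10111 = 01001
Remainder (last 4 bits) = 1001. This is the CRC / FCS.

1001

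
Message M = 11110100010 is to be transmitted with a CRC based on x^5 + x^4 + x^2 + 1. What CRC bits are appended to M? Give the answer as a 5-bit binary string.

Append 5 zeros: 1111010001000000. Divide by 110101 (XOR where the leading bit is 1):
  pos 0: 111101 XOR 110101 = 001000
  pos 2: 100000 XOR 110101 = 010101
  pos 3: 101010 XOR 110101 = 011111
  pos 4: 111111 XOR 110101 = 001010
  pos 6: 101000 XOR 110101 = 011101
  pos 7: 111010 XOR 110101 = 001111
  pos 9: 111100 XOR 110101 = 001001
Remainder (last 5 bits) = 10010. This is the CRC / FCS.

10010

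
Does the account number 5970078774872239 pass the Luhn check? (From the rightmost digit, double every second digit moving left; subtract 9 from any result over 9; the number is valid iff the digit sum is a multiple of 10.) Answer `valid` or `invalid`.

valid

From the right, keep odd positions and double even positions (subtract 9 from any doubled value over 9):
  doubled (positions 2,4,...): 6 4 7 5 7 0 5 1 → sum 35
  kept (positions 1,3,...): 9 2 7 4 7 7 0 9 → sum 45
Total = 80.
80 mod 10 = 0, so the number is valid.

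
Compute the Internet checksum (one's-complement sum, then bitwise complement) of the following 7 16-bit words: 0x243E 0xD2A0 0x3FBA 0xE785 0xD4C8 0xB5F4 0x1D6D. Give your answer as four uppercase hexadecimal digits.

39B6

One's-complement addition (fold any carry out of bit 15 back into bit 0):
  0x243E + 0xD2A0 = 0x0F6DE
  0xF6DE + 0x3FBA = 0x13698 → wrap carry → 0x3699
  0x3699 + 0xE785 = 0x11E1E → wrap carry → 0x1E1F
  0x1E1F + 0xD4C8 = 0x0F2E7
  0xF2E7 + 0xB5F4 = 0x1A8DB → wrap carry → 0xA8DC
  0xA8DC + 0x1D6D = 0x0C649
One's-complement sum = 0xC649.
Checksum = ~0xC649 & 0xFFFF = 0x39B6.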